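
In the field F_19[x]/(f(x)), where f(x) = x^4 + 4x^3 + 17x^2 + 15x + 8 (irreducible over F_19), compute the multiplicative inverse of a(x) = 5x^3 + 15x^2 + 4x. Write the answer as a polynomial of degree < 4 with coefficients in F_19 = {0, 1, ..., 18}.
a(x)^(-1) ≡ 11x^3 + 9x^2 + 4x + 11 (mod f(x))

Since f is irreducible over F_19, F_19[x]/(f) is a field and a(x) ≠ 0 has an inverse. Apply the extended Euclidean algorithm to f(x) and a(x) in F_19[x]: f(x) = (4x + 4)·a(x) + (17x^2 + 18x + 8);  a(x) = (7x + 8)·(17x^2 + 18x + 8) + (13x + 12);  (17x^2 + 18x + 8) = (13x + 4)·(13x + 12) + (17). The last nonzero remainder is the constant 17 = gcd(f, a) in F_19. Back-substituting through the division chain expresses 17 = s(x)·a(x) + t(x)·f(x) with s(x) ≡ 16x^3 + x^2 + 11x + 16 (mod f), so (16x^3 + x^2 + 11x + 16)·a(x) ≡ 17 (mod f). Multiplying by 17^(-1) ≡ 9 in F_19 gives a(x)^(-1) ≡ 9·(16x^3 + x^2 + 11x + 16) ≡ 11x^3 + 9x^2 + 4x + 11 (mod f). Check: (5x^3 + 15x^2 + 4x)·(11x^3 + 9x^2 + 4x + 11) = 17x^6 + x^5 + 9x^4 + 18x^3 + 10x^2 + 6x ≡ 1 (mod x^4 + 4x^3 + 17x^2 + 15x + 8).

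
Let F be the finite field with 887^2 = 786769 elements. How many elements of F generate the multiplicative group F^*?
There are φ(786768) = 254592 primitive elements

F_q^* is cyclic of order q - 1 = 786768. A cyclic group of order m has exactly φ(m) generators. Here m = 786768 = 2^4 · 3 · 37 · 443, so the number of primitive elements is φ(786768) = 254592.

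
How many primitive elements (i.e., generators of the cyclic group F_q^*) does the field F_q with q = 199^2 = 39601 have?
There are φ(39600) = 9600 primitive elements

F_q^* is cyclic of order q - 1 = 39600. A cyclic group of order m has exactly φ(m) generators. Here m = 39600 = 2^4 · 3^2 · 5^2 · 11, so the number of primitive elements is φ(39600) = 9600.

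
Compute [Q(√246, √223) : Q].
[Q(√246, √223) : Q] = 4

[Q(√246):Q] = 2 (min poly x^2 - 246, irreducible since 246 is squarefree > 1). For the top step, suppose √223 ∈ Q(√246), say √223 = c + d√246 with c, d ∈ Q. Squaring: 223 = c^2 + 246d^2 + 2cd√246. Since √246 ∉ Q this forces 2cd = 0. If d = 0 then √223 = c ∈ Q, contradicting 223 squarefree > 1. If c = 0 then 223 = 246d^2, so 246·223 = (246d)^2 is a perfect square in Q — but 246·223 = 54858 is not a perfect square (since 246 and 223 are distinct squarefree integers). Contradiction. Hence √223 ∉ Q(√246), so x^2 - 223 stays irreducible over Q(√246) and [Q(√246, √223) : Q(√246)] = 2. By the tower law, [Q(√246, √223) : Q] = 2 · 2 = 4.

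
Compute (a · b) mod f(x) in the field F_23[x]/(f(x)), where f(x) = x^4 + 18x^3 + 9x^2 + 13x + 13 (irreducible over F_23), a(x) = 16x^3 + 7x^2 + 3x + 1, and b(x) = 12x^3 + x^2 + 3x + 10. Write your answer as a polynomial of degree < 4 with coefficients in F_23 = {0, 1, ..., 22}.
a · b ≡ 12x^3 + 11x^2 + 21x + 1 (mod f(x))

Multiply in F_23[x]: a(x)·b(x) = (16x^3 + 7x^2 + 3x + 1)·(12x^3 + x^2 + 3x + 10) = 8x^6 + 8x^5 + 22x^4 + 12x^3 + 11x^2 + 10x + 10. This has degree ≥ 4, so divide by f(x) over F_23: 8x^6 + 8x^5 + 22x^4 + 12x^3 + 11x^2 + 10x + 10 = (8x^2 + 2x + 6)·(x^4 + 18x^3 + 9x^2 + 13x + 13) + (12x^3 + 11x^2 + 21x + 1). Hence a·b ≡ 12x^3 + 11x^2 + 21x + 1 (mod f). (F_23[x]/(f) is a field with 23^4 = 279841 elements since f is irreducible of degree 4.)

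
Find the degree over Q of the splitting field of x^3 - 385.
[K : Q] = 6

The roots of x^3 - 385 are ∛385, ω∛385, ω^2∛385 where ω = e^(2πi/3) is a primitive cube root of unity, so K = Q(∛385, ω). Now [Q(∛385):Q] = 3 (since 385 is not a perfect cube, x^3 - 385 is irreducible) and [Q(ω):Q] = 2. Both 2 and 3 divide [K:Q], and [K:Q] ≤ 3·2 = 6, so [K:Q] = 6. (Equivalently: Q(∛385) ⊂ R but ω ∉ R, so [K : Q(∛385)] = 2.)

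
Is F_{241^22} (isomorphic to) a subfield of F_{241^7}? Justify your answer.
No: F_{241^22} is not a subfield of F_{241^7}

F_{p^m} embeds in F_{p^n} iff m | n. Here 22 ∤ 7 (since 7 = 0·22 + 7 with remainder 7 ≠ 0), so F_{241^22} is not a subfield of F_{241^7}. Equivalently: if it were, the tower law would give 22 = [F_{241^22}:F_241] dividing [F_{241^7}:F_241] = 7, contradiction.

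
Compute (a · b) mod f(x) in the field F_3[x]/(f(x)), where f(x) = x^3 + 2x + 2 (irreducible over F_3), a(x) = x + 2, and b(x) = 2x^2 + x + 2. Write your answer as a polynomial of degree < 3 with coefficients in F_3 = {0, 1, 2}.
a · b ≡ 2x^2 (mod f(x))

Multiply in F_3[x]: a(x)·b(x) = (x + 2)·(2x^2 + x + 2) = 2x^3 + 2x^2 + x + 1. This has degree ≥ 3, so divide by f(x) over F_3: 2x^3 + 2x^2 + x + 1 = (2)·(x^3 + 2x + 2) + (2x^2). Hence a·b ≡ 2x^2 (mod f). (F_3[x]/(f) is a field with 3^3 = 27 elements since f is irreducible of degree 3.)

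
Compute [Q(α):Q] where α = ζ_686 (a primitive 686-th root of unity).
[Q(α):Q] = 294

The minimal polynomial of ζ_686 over Q is the 686-th cyclotomic polynomial Φ_686(x), which is irreducible over Q and has degree φ(686) = 294. Hence [Q(α):Q] = φ(686) = 294.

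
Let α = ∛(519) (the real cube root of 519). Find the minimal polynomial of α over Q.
m_α(x) = x^3 - 519

α satisfies α^3 = 519, so x^3 - 519 annihilates α. By the rational root test, a rational root p/q (in lowest terms) of x^3 - 519 would satisfy p^3 = 519 q^3, forcing q = 1 and p^3 = 519; but 519 is not a perfect cube, contradiction. A monic cubic over Q with no rational root is irreducible (any nontrivial factorization would include a linear factor). Hence x^3 - 519 is the minimal polynomial of α, and in particular [Q(α):Q] = 3.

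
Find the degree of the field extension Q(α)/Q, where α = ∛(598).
[Q(α):Q] = 3

The minimal polynomial of α is x^3 - 598, irreducible over Q since 598 is not a perfect cube (so x^3 - 598 has no rational root). Hence [Q(α):Q] = deg(m_α) = 3.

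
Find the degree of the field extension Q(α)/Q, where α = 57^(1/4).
[Q(α):Q] = 4

α is a root of x^4 - 57. By Eisenstein's criterion at the prime p = 3 (which divides the constant term 57 but p^2 = 9 does not, since 57 is squarefree), x^4 - 57 is irreducible over Q. Hence [Q(α):Q] = 4.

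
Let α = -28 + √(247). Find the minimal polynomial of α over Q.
m_α(x) = x^2 + 56x + 537

From α + 28 = √(247), squaring gives (α + 28)^2 = 247, i.e. α^2 + 56α + 784 = 247, so α^2 + 56α + 537 = 0. The discriminant of x^2 + 56x + 537 is (56)^2 - 4·(537) = 3136 - 2148 = 988, and 4·(247) is not a perfect square in Q since 247 is squarefree and ≠ 1. Hence x^2 + 56x + 537 is irreducible over Q and is the minimal polynomial of α.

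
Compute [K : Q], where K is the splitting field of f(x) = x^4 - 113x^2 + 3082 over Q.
[K : Q] = 4

Solving the quadratic in x^2: x^2 = (113 ± √(113^2 - 4·3082))/2 = (113 ± √441)/2 = (113 ± 21)/2, giving x^2 = 46 or x^2 = 67. So f(x) = (x^2 - 46)(x^2 - 67) and the roots of f are ±√46, ±√67. Hence the splitting field is K = Q(√46, √67). Since 46 and 67 are distinct squarefree integers > 1, their product 3082 is not a perfect square, so √67 ∉ Q(√46). By the tower law [K:Q] = [Q(√46,√67):Q(√46)] · [Q(√46):Q] = 2 · 2 = 4.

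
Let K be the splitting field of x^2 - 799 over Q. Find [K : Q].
[K : Q] = 2

f(x) = x^2 - 799 factors as (x - √799)(x + √799). The splitting field is K = Q(√799). Since 799 is squarefree and > 1, it is not a perfect square, so x^2 - 799 is irreducible over Q and [Q(√799) : Q] = 2. Hence [K : Q] = 2.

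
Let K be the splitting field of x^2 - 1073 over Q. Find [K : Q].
[K : Q] = 2

f(x) = x^2 - 1073 factors as (x - √1073)(x + √1073). The splitting field is K = Q(√1073). Since 1073 is squarefree and > 1, it is not a perfect square, so x^2 - 1073 is irreducible over Q and [Q(√1073) : Q] = 2. Hence [K : Q] = 2.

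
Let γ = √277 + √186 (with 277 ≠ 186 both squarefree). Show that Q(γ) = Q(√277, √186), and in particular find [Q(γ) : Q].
[Q(γ) : Q] = 4 (equivalently, Q(γ) = Q(√277, √186))

Obviously Q(γ) ⊆ Q(√277, √186), and [Q(√277, √186):Q] = 4 (since 277, 186 are distinct squarefree integers > 1 with 51522 not a perfect square). To show equality we compute the minimal polynomial of γ. From γ = √277 + √186: γ^2 = 277 + 2√(51522) + 186 = 463 + 2√(51522), so γ^2 - 463 = 2√(51522); squaring, (γ^2 - 463)^2 = 4·51522, i.e. γ^4 - 926γ^2 + 214369 - 206088 = 0, i.e. γ^4 - 926γ^2 + 8281 = 0. So γ is a root of x^4 - 926x^2 + 8281. This polynomial is irreducible over Q: it has no rational root (each ±√277 ± √186 is irrational), and any factorization into two quadratics over Q would force √(51522) ∈ Q (pairing opposite roots) or √277, √186 ∈ Q (other pairings), all impossible. Hence [Q(γ):Q] = 4 = [Q(√277, √186):Q], so Q(γ) = Q(√277, √186).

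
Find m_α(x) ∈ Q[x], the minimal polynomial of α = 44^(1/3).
m_α(x) = x^3 - 44

α satisfies α^3 = 44, so x^3 - 44 annihilates α. By the rational root test, a rational root p/q (in lowest terms) of x^3 - 44 would satisfy p^3 = 44 q^3, forcing q = 1 and p^3 = 44; but 44 is not a perfect cube, contradiction. A monic cubic over Q with no rational root is irreducible (any nontrivial factorization would include a linear factor). Hence x^3 - 44 is the minimal polynomial of α, and in particular [Q(α):Q] = 3.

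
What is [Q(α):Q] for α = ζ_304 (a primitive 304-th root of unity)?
[Q(α):Q] = 144

The minimal polynomial of ζ_304 over Q is the 304-th cyclotomic polynomial Φ_304(x), which is irreducible over Q and has degree φ(304) = 144. Hence [Q(α):Q] = φ(304) = 144.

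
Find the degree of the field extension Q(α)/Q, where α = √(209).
[Q(α):Q] = 2

[Q(α):Q] equals the degree of the minimal polynomial of α. Here α^2 = 209 and x^2 - 209 is irreducible (d = 209 is squarefree, ≠ 1, hence not a square), so deg(m_α) = 2. Thus [Q(α):Q] = 2.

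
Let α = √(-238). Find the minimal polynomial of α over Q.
m_α(x) = x^2 + 238

α satisfies α^2 + 238 = 0, so x^2 + 238 annihilates α. Since d = -238 is squarefree and ≠ 1, it is not a perfect square in Q, so x^2 + 238 has no rational root and is therefore irreducible over Q (a degree-2 polynomial over a field is irreducible iff it has no root). Hence m_α(x) = x^2 + 238.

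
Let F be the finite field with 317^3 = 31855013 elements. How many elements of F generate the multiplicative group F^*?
There are φ(31855012) = 13478400 primitive elements

F_q^* is cyclic of order q - 1 = 31855012. A cyclic group of order m has exactly φ(m) generators. Here m = 31855012 = 2^2 · 7 · 79 · 14401, so the number of primitive elements is φ(31855012) = 13478400.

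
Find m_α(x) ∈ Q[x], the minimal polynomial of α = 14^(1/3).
m_α(x) = x^3 - 14

α satisfies α^3 = 14, so x^3 - 14 annihilates α. By the rational root test, a rational root p/q (in lowest terms) of x^3 - 14 would satisfy p^3 = 14 q^3, forcing q = 1 and p^3 = 14; but 14 is not a perfect cube, contradiction. A monic cubic over Q with no rational root is irreducible (any nontrivial factorization would include a linear factor). Hence x^3 - 14 is the minimal polynomial of α, and in particular [Q(α):Q] = 3.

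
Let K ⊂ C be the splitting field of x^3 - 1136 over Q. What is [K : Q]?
[K : Q] = 6

The roots of x^3 - 1136 are ∛1136, ω∛1136, ω^2∛1136 where ω = e^(2πi/3) is a primitive cube root of unity, so K = Q(∛1136, ω). Now [Q(∛1136):Q] = 3 (since 1136 is not a perfect cube, x^3 - 1136 is irreducible) and [Q(ω):Q] = 2. Both 2 and 3 divide [K:Q], and [K:Q] ≤ 3·2 = 6, so [K:Q] = 6. (Equivalently: Q(∛1136) ⊂ R but ω ∉ R, so [K : Q(∛1136)] = 2.)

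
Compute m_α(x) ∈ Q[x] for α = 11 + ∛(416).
m_α(x) = x^3 - 33x^2 + 363x - 1747

Set β = α - 11 = ∛(416), so β^3 = 416. Then (α - 11)^3 - 416 = 0, i.e. α is a root of g(x) = (x - 11)^3 - 416 = x^3 - 33x^2 + 363x - 1747. Since g(x) = h(x - 11) where h(x) = x^3 - 416, and h is irreducible over Q (because 416 is not a perfect cube, so h has no rational root, and a monic cubic with no rational root is irreducible), g is also irreducible (irreducibility is preserved under the substitution x → x - 11). Hence m_α(x) = x^3 - 33x^2 + 363x - 1747.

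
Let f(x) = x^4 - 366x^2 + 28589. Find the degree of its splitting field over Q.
[K : Q] = 4

Solving the quadratic in x^2: x^2 = (366 ± √(366^2 - 4·28589))/2 = (366 ± √19600)/2 = (366 ± 140)/2, giving x^2 = 113 or x^2 = 253. So f(x) = (x^2 - 113)(x^2 - 253) and the roots of f are ±√113, ±√253. Hence the splitting field is K = Q(√113, √253). Since 113 and 253 are distinct squarefree integers > 1, their product 28589 is not a perfect square, so √253 ∉ Q(√113). By the tower law [K:Q] = [Q(√113,√253):Q(√113)] · [Q(√113):Q] = 2 · 2 = 4.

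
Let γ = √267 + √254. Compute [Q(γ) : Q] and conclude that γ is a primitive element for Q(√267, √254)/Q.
[Q(γ) : Q] = 4 (equivalently, Q(γ) = Q(√267, √254))

Obviously Q(γ) ⊆ Q(√267, √254), and [Q(√267, √254):Q] = 4 (since 267, 254 are distinct squarefree integers > 1 with 67818 not a perfect square). To show equality we compute the minimal polynomial of γ. From γ = √267 + √254: γ^2 = 267 + 2√(67818) + 254 = 521 + 2√(67818), so γ^2 - 521 = 2√(67818); squaring, (γ^2 - 521)^2 = 4·67818, i.e. γ^4 - 1042γ^2 + 271441 - 271272 = 0, i.e. γ^4 - 1042γ^2 + 169 = 0. So γ is a root of x^4 - 1042x^2 + 169. This polynomial is irreducible over Q: it has no rational root (each ±√267 ± √254 is irrational), and any factorization into two quadratics over Q would force √(67818) ∈ Q (pairing opposite roots) or √267, √254 ∈ Q (other pairings), all impossible. Hence [Q(γ):Q] = 4 = [Q(√267, √254):Q], so Q(γ) = Q(√267, √254).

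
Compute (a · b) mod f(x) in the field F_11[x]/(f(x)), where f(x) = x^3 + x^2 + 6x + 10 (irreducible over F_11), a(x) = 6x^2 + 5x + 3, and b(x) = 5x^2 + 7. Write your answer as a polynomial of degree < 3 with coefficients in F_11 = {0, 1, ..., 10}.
a · b ≡ 3x^2 + 7x + 5 (mod f(x))

Multiply in F_11[x]: a(x)·b(x) = (6x^2 + 5x + 3)·(5x^2 + 7) = 8x^4 + 3x^3 + 2x^2 + 2x + 10. This has degree ≥ 3, so divide by f(x) over F_11: 8x^4 + 3x^3 + 2x^2 + 2x + 10 = (8x + 6)·(x^3 + x^2 + 6x + 10) + (3x^2 + 7x + 5). Hence a·b ≡ 3x^2 + 7x + 5 (mod f). (F_11[x]/(f) is a field with 11^3 = 1331 elements since f is irreducible of degree 3.)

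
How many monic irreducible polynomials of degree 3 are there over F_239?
There are 4550560 monic irreducible polynomials of degree 3 over F_239

Each element of F_{239^3} that lies in no proper subfield is a root of exactly one monic irreducible of degree 3 over F_239, and each such polynomial has 3 distinct roots in F_{239^3}. By Möbius inversion the count is N_239(3) = (1/3) Σ_{d|3} μ(3/d) · 239^d = (1/3)(μ(3)·239^1 + μ(1)·239^3) = 13651680/3 = 4550560.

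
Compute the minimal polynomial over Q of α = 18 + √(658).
m_α(x) = x^2 - 36x - 334

From α - 18 = √(658), squaring gives (α - 18)^2 = 658, i.e. α^2 - 36α + 324 = 658, so α^2 - 36α - 334 = 0. The discriminant of x^2 - 36x - 334 is (-36)^2 - 4·(-334) = 1296 + 1336 = 2632, and 4·(658) is not a perfect square in Q since 658 is squarefree and ≠ 1. Hence x^2 - 36x - 334 is irreducible over Q and is the minimal polynomial of α.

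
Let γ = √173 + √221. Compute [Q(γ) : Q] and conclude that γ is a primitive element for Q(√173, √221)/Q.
[Q(γ) : Q] = 4 (equivalently, Q(γ) = Q(√173, √221))

Obviously Q(γ) ⊆ Q(√173, √221), and [Q(√173, √221):Q] = 4 (since 173, 221 are distinct squarefree integers > 1 with 38233 not a perfect square). To show equality we compute the minimal polynomial of γ. From γ = √173 + √221: γ^2 = 173 + 2√(38233) + 221 = 394 + 2√(38233), so γ^2 - 394 = 2√(38233); squaring, (γ^2 - 394)^2 = 4·38233, i.e. γ^4 - 788γ^2 + 155236 - 152932 = 0, i.e. γ^4 - 788γ^2 + 2304 = 0. So γ is a root of x^4 - 788x^2 + 2304. This polynomial is irreducible over Q: it has no rational root (each ±√173 ± √221 is irrational), and any factorization into two quadratics over Q would force √(38233) ∈ Q (pairing opposite roots) or √173, √221 ∈ Q (other pairings), all impossible. Hence [Q(γ):Q] = 4 = [Q(√173, √221):Q], so Q(γ) = Q(√173, √221).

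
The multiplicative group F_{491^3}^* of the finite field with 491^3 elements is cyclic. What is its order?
|F_{491^3}^*| = 118370770

F_{491^3} has 491^3 = 118370771 elements; its multiplicative group consists of all nonzero elements, so |F_{491^3}^*| = 118370771 - 1 = 118370770. (It is cyclic since any finite subgroup of the multiplicative group of a field is cyclic.)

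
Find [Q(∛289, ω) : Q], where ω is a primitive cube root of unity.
[Q(∛289, ω) : Q] = 6

[Q(∛289):Q] = 3 (min poly x^3 - 289, irreducible since 289 is not a perfect cube). [Q(ω):Q] = 2 (min poly x^2 + x + 1). Since Q(∛289) ⊂ R and ω ∉ R, we have ω ∉ Q(∛289), so x^2 + x + 1 remains irreducible over Q(∛289) and [Q(∛289, ω) : Q(∛289)] = 2. By the tower law, [Q(∛289, ω) : Q] = 3 · 2 = 6. (In fact Q(∛289, ω) is the splitting field of x^3 - 289 over Q.)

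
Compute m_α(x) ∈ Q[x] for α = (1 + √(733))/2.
m_α(x) = x^2 - x - 183

From 2α - 1 = √(733), squaring gives (2α - 1)^2 = 733, i.e. 4α^2 - 4α + 1 = 733, so α^2 - α + (1 - 733)/4 = 0. Since 733 ≡ 1 (mod 4), (1 - 733)/4 = -183 ∈ Z. The polynomial x^2 - x - 183 has discriminant 1 - 4·(-183) = 733, which is not a perfect square in Q (d = 733 is squarefree and ≠ 1), so x^2 - x - 183 is irreducible over Q. It is the minimal polynomial of α.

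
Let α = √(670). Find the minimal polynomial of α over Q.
m_α(x) = x^2 - 670

α satisfies α^2 - 670 = 0, so x^2 - 670 annihilates α. Since d = 670 is squarefree and ≠ 1, it is not a perfect square in Q, so x^2 - 670 has no rational root and is therefore irreducible over Q (a degree-2 polynomial over a field is irreducible iff it has no root). Hence m_α(x) = x^2 - 670.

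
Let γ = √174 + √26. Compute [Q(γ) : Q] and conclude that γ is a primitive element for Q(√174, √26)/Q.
[Q(γ) : Q] = 4 (equivalently, Q(γ) = Q(√174, √26))

Obviously Q(γ) ⊆ Q(√174, √26), and [Q(√174, √26):Q] = 4 (since 174, 26 are distinct squarefree integers > 1 with 4524 not a perfect square). To show equality we compute the minimal polynomial of γ. From γ = √174 + √26: γ^2 = 174 + 2√(4524) + 26 = 200 + 2√(4524), so γ^2 - 200 = 2√(4524); squaring, (γ^2 - 200)^2 = 4·4524, i.e. γ^4 - 400γ^2 + 40000 - 18096 = 0, i.e. γ^4 - 400γ^2 + 21904 = 0. So γ is a root of x^4 - 400x^2 + 21904. This polynomial is irreducible over Q: it has no rational root (each ±√174 ± √26 is irrational), and any factorization into two quadratics over Q would force √(4524) ∈ Q (pairing opposite roots) or √174, √26 ∈ Q (other pairings), all impossible. Hence [Q(γ):Q] = 4 = [Q(√174, √26):Q], so Q(γ) = Q(√174, √26).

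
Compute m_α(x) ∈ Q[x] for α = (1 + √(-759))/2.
m_α(x) = x^2 - x + 190

From 2α - 1 = √(-759), squaring gives (2α - 1)^2 = -759, i.e. 4α^2 - 4α + 1 = -759, so α^2 - α + (1 + 759)/4 = 0. Since -759 ≡ 1 (mod 4), (1 + 759)/4 = 190 ∈ Z. The polynomial x^2 - x + 190 has discriminant 1 - 4·(190) = -759, which is not a perfect square in Q (d = -759 is squarefree and ≠ 1), so x^2 - x + 190 is irreducible over Q. It is the minimal polynomial of α.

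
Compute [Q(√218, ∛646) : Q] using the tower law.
[Q(√218, ∛646) : Q] = 6

Let L = Q(√218, ∛646). Since Q(√218) ⊂ L and [Q(√218):Q] = 2, the tower law gives 2 | [L:Q]. Likewise Q(∛646) ⊂ L with [Q(∛646):Q] = 3 (because 646 is not a perfect cube), so 3 | [L:Q]. As gcd(2,3) = 1, [L:Q] is divisible by 6. Conversely L is generated over Q by √218 and ∛646, so [L:Q] ≤ 2·3 = 6. Therefore [Q(√218, ∛646) : Q] = 6.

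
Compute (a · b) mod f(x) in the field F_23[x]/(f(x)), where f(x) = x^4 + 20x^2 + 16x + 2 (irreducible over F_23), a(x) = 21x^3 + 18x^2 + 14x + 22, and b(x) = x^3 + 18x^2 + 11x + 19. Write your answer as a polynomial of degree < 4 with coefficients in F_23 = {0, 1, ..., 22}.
a · b ≡ 21x^3 + 21x^2 + 5 (mod f(x))

Multiply in F_23[x]: a(x)·b(x) = (21x^3 + 18x^2 + 14x + 22)·(x^3 + 18x^2 + 11x + 19) = 21x^6 + 5x^5 + 17x^4 + 20x^3 + 18x^2 + 2x + 4. This has degree ≥ 4, so divide by f(x) over F_23: 21x^6 + 5x^5 + 17x^4 + 20x^3 + 18x^2 + 2x + 4 = (21x^2 + 5x + 11)·(x^4 + 20x^2 + 16x + 2) + (21x^3 + 21x^2 + 5). Hence a·b ≡ 21x^3 + 21x^2 + 5 (mod f). (F_23[x]/(f) is a field with 23^4 = 279841 elements since f is irreducible of degree 4.)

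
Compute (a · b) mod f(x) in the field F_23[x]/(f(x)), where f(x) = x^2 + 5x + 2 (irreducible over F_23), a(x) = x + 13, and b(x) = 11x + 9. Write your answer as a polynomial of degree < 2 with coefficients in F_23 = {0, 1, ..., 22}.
a · b ≡ 5x + 3 (mod f(x))

Multiply in F_23[x]: a(x)·b(x) = (x + 13)·(11x + 9) = 11x^2 + 14x + 2. This has degree ≥ 2, so divide by f(x) over F_23: 11x^2 + 14x + 2 = (11)·(x^2 + 5x + 2) + (5x + 3). Hence a·b ≡ 5x + 3 (mod f). (F_23[x]/(f) is a field with 23^2 = 529 elements since f is irreducible of degree 2.)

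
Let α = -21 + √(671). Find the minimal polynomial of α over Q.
m_α(x) = x^2 + 42x - 230

From α + 21 = √(671), squaring gives (α + 21)^2 = 671, i.e. α^2 + 42α + 441 = 671, so α^2 + 42α - 230 = 0. The discriminant of x^2 + 42x - 230 is (42)^2 - 4·(-230) = 1764 + 920 = 2684, and 4·(671) is not a perfect square in Q since 671 is squarefree and ≠ 1. Hence x^2 + 42x - 230 is irreducible over Q and is the minimal polynomial of α.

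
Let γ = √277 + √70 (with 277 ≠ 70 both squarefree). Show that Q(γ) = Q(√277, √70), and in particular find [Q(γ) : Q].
[Q(γ) : Q] = 4 (equivalently, Q(γ) = Q(√277, √70))

Obviously Q(γ) ⊆ Q(√277, √70), and [Q(√277, √70):Q] = 4 (since 277, 70 are distinct squarefree integers > 1 with 19390 not a perfect square). To show equality we compute the minimal polynomial of γ. From γ = √277 + √70: γ^2 = 277 + 2√(19390) + 70 = 347 + 2√(19390), so γ^2 - 347 = 2√(19390); squaring, (γ^2 - 347)^2 = 4·19390, i.e. γ^4 - 694γ^2 + 120409 - 77560 = 0, i.e. γ^4 - 694γ^2 + 42849 = 0. So γ is a root of x^4 - 694x^2 + 42849. This polynomial is irreducible over Q: it has no rational root (each ±√277 ± √70 is irrational), and any factorization into two quadratics over Q would force √(19390) ∈ Q (pairing opposite roots) or √277, √70 ∈ Q (other pairings), all impossible. Hence [Q(γ):Q] = 4 = [Q(√277, √70):Q], so Q(γ) = Q(√277, √70).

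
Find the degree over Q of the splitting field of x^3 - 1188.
[K : Q] = 6

The roots of x^3 - 1188 are ∛1188, ω∛1188, ω^2∛1188 where ω = e^(2πi/3) is a primitive cube root of unity, so K = Q(∛1188, ω). Now [Q(∛1188):Q] = 3 (since 1188 is not a perfect cube, x^3 - 1188 is irreducible) and [Q(ω):Q] = 2. Both 2 and 3 divide [K:Q], and [K:Q] ≤ 3·2 = 6, so [K:Q] = 6. (Equivalently: Q(∛1188) ⊂ R but ω ∉ R, so [K : Q(∛1188)] = 2.)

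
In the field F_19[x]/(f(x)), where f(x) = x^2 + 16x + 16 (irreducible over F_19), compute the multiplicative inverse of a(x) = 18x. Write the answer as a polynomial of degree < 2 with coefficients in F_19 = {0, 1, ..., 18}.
a(x)^(-1) ≡ 6x + 1 (mod f(x))

Since f is irreducible over F_19, F_19[x]/(f) is a field and a(x) ≠ 0 has an inverse. Apply the extended Euclidean algorithm to f(x) and a(x) in F_19[x]: f(x) = (18x + 3)·a(x) + (16). The last nonzero remainder is the constant 16 = gcd(f, a) in F_19. Back-substituting through the division chain expresses 16 = s(x)·a(x) + t(x)·f(x) with s(x) ≡ x + 16 (mod f), so (x + 16)·a(x) ≡ 16 (mod f). Multiplying by 16^(-1) ≡ 6 in F_19 gives a(x)^(-1) ≡ 6·(x + 16) ≡ 6x + 1 (mod f). Check: (18x)·(6x + 1) = 13x^2 + 18x ≡ 1 (mod x^2 + 16x + 16).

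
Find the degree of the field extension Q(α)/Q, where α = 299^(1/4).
[Q(α):Q] = 4

α is a root of x^4 - 299. By Eisenstein's criterion at the prime p = 13 (which divides the constant term 299 but p^2 = 169 does not, since 299 is squarefree), x^4 - 299 is irreducible over Q. Hence [Q(α):Q] = 4.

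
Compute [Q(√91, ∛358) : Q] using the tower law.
[Q(√91, ∛358) : Q] = 6

Let L = Q(√91, ∛358). Since Q(√91) ⊂ L and [Q(√91):Q] = 2, the tower law gives 2 | [L:Q]. Likewise Q(∛358) ⊂ L with [Q(∛358):Q] = 3 (because 358 is not a perfect cube), so 3 | [L:Q]. As gcd(2,3) = 1, [L:Q] is divisible by 6. Conversely L is generated over Q by √91 and ∛358, so [L:Q] ≤ 2·3 = 6. Therefore [Q(√91, ∛358) : Q] = 6.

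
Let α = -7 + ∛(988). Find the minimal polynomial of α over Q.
m_α(x) = x^3 + 21x^2 + 147x - 645

Set β = α + 7 = ∛(988), so β^3 = 988. Then (α + 7)^3 - 988 = 0, i.e. α is a root of g(x) = (x + 7)^3 - 988 = x^3 + 21x^2 + 147x - 645. Since g(x) = h(x + 7) where h(x) = x^3 - 988, and h is irreducible over Q (because 988 is not a perfect cube, so h has no rational root, and a monic cubic with no rational root is irreducible), g is also irreducible (irreducibility is preserved under the substitution x → x + 7). Hence m_α(x) = x^3 + 21x^2 + 147x - 645.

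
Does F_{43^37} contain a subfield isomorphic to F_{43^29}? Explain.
No: F_{43^29} is not a subfield of F_{43^37}

F_{p^m} embeds in F_{p^n} iff m | n. Here 29 ∤ 37 (since 37 = 1·29 + 8 with remainder 8 ≠ 0), so F_{43^29} is not a subfield of F_{43^37}. Equivalently: if it were, the tower law would give 29 = [F_{43^29}:F_43] dividing [F_{43^37}:F_43] = 37, contradiction.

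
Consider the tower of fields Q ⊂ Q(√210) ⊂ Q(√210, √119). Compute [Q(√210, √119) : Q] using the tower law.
[Q(√210, √119) : Q] = 4

[Q(√210):Q] = 2 (min poly x^2 - 210, irreducible since 210 is squarefree > 1). For the top step, suppose √119 ∈ Q(√210), say √119 = c + d√210 with c, d ∈ Q. Squaring: 119 = c^2 + 210d^2 + 2cd√210. Since √210 ∉ Q this forces 2cd = 0. If d = 0 then √119 = c ∈ Q, contradicting 119 squarefree > 1. If c = 0 then 119 = 210d^2, so 210·119 = (210d)^2 is a perfect square in Q — but 210·119 = 24990 is not a perfect square (since 210 and 119 are distinct squarefree integers). Contradiction. Hence √119 ∉ Q(√210), so x^2 - 119 stays irreducible over Q(√210) and [Q(√210, √119) : Q(√210)] = 2. By the tower law, [Q(√210, √119) : Q] = 2 · 2 = 4.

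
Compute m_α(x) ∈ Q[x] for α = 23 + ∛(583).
m_α(x) = x^3 - 69x^2 + 1587x - 12750

Set β = α - 23 = ∛(583), so β^3 = 583. Then (α - 23)^3 - 583 = 0, i.e. α is a root of g(x) = (x - 23)^3 - 583 = x^3 - 69x^2 + 1587x - 12750. Since g(x) = h(x - 23) where h(x) = x^3 - 583, and h is irreducible over Q (because 583 is not a perfect cube, so h has no rational root, and a monic cubic with no rational root is irreducible), g is also irreducible (irreducibility is preserved under the substitution x → x - 23). Hence m_α(x) = x^3 - 69x^2 + 1587x - 12750.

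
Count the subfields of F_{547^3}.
F_{547^3} has 2 subfields

The subfields of F_{p^n} are exactly the fields F_{p^d} for d | n (each is the fixed field of the unique index-d subgroup of Gal(F_{p^n}/F_p) ≅ Z/nZ). The divisors of n = 3 are {1, 3}, giving 2 subfields: F_{547^1}, F_{547^3}.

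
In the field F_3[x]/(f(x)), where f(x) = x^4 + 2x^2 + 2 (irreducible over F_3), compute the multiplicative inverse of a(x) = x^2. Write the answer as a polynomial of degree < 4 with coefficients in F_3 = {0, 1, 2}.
a(x)^(-1) ≡ x^2 + 2 (mod f(x))

Since f is irreducible over F_3, F_3[x]/(f) is a field and a(x) ≠ 0 has an inverse. Apply the extended Euclidean algorithm to f(x) and a(x) in F_3[x]: f(x) = (x^2 + 2)·a(x) + (2). The last nonzero remainder is the constant 2 = gcd(f, a) in F_3. Back-substituting through the division chain expresses 2 = s(x)·a(x) + t(x)·f(x) with s(x) ≡ 2x^2 + 1 (mod f), so (2x^2 + 1)·a(x) ≡ 2 (mod f). Multiplying by 2^(-1) ≡ 2 in F_3 gives a(x)^(-1) ≡ 2·(2x^2 + 1) ≡ x^2 + 2 (mod f). Check: (x^2)·(x^2 + 2) = x^4 + 2x^2 ≡ 1 (mod x^4 + 2x^2 + 2).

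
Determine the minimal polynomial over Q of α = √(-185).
m_α(x) = x^2 + 185

α satisfies α^2 + 185 = 0, so x^2 + 185 annihilates α. Since d = -185 is squarefree and ≠ 1, it is not a perfect square in Q, so x^2 + 185 has no rational root and is therefore irreducible over Q (a degree-2 polynomial over a field is irreducible iff it has no root). Hence m_α(x) = x^2 + 185.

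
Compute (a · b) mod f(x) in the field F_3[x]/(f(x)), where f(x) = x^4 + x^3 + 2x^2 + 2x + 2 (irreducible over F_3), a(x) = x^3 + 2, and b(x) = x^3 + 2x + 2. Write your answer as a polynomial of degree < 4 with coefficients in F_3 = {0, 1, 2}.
a · b ≡ x^2 + x + 2 (mod f(x))

Multiply in F_3[x]: a(x)·b(x) = (x^3 + 2)·(x^3 + 2x + 2) = x^6 + 2x^4 + x^3 + x + 1. This has degree ≥ 4, so divide by f(x) over F_3: x^6 + 2x^4 + x^3 + x + 1 = (x^2 + 2x + 1)·(x^4 + x^3 + 2x^2 + 2x + 2) + (x^2 + x + 2). Hence a·b ≡ x^2 + x + 2 (mod f). (F_3[x]/(f) is a field with 3^4 = 81 elements since f is irreducible of degree 4.)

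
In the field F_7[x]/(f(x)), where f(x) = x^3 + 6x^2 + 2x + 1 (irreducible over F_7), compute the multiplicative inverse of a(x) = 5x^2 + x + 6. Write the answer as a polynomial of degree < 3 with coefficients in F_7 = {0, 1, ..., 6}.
a(x)^(-1) ≡ 4x^2 + 6x + 1 (mod f(x))

Since f is irreducible over F_7, F_7[x]/(f) is a field and a(x) ≠ 0 has an inverse. Apply the extended Euclidean algorithm to f(x) and a(x) in F_7[x]: f(x) = (3x + 2)·a(x) + (3x + 3);  a(x) = (4x + 1)·(3x + 3) + (3). The last nonzero remainder is the constant 3 = gcd(f, a) in F_7. Back-substituting through the division chain expresses 3 = s(x)·a(x) + t(x)·f(x) with s(x) ≡ 5x^2 + 4x + 3 (mod f), so (5x^2 + 4x + 3)·a(x) ≡ 3 (mod f). Multiplying by 3^(-1) ≡ 5 in F_7 gives a(x)^(-1) ≡ 5·(5x^2 + 4x + 3) ≡ 4x^2 + 6x + 1 (mod f). Check: (5x^2 + x + 6)·(4x^2 + 6x + 1) = 6x^4 + 6x^3 + 2x + 6 ≡ 1 (mod x^3 + 6x^2 + 2x + 1).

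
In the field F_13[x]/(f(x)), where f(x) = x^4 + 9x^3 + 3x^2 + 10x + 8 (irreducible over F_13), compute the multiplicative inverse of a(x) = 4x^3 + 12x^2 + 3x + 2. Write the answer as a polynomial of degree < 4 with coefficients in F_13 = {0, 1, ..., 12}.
a(x)^(-1) ≡ 7x^3 + 4x^2 + 10x + 2 (mod f(x))

Since f is irreducible over F_13, F_13[x]/(f) is a field and a(x) ≠ 0 has an inverse. Apply the extended Euclidean algorithm to f(x) and a(x) in F_13[x]: f(x) = (10x + 8)·a(x) + (7x^2 + 5x + 5);  a(x) = (8x + 9)·(7x^2 + 5x + 5) + (9x + 9);  (7x^2 + 5x + 5) = (8x + 7)·(9x + 9) + (7). The last nonzero remainder is the constant 7 = gcd(f, a) in F_13. Back-substituting through the division chain expresses 7 = s(x)·a(x) + t(x)·f(x) with s(x) ≡ 10x^3 + 2x^2 + 5x + 1 (mod f), so (10x^3 + 2x^2 + 5x + 1)·a(x) ≡ 7 (mod f). Multiplying by 7^(-1) ≡ 2 in F_13 gives a(x)^(-1) ≡ 2·(10x^3 + 2x^2 + 5x + 1) ≡ 7x^3 + 4x^2 + 10x + 2 (mod f). Check: (4x^3 + 12x^2 + 3x + 2)·(7x^3 + 4x^2 + 10x + 2) = 2x^6 + 9x^5 + 5x^4 + 11x^3 + 10x^2 + 4 ≡ 1 (mod x^4 + 9x^3 + 3x^2 + 10x + 8).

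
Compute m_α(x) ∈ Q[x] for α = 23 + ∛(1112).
m_α(x) = x^3 - 69x^2 + 1587x - 13279

Set β = α - 23 = ∛(1112), so β^3 = 1112. Then (α - 23)^3 - 1112 = 0, i.e. α is a root of g(x) = (x - 23)^3 - 1112 = x^3 - 69x^2 + 1587x - 13279. Since g(x) = h(x - 23) where h(x) = x^3 - 1112, and h is irreducible over Q (because 1112 is not a perfect cube, so h has no rational root, and a monic cubic with no rational root is irreducible), g is also irreducible (irreducibility is preserved under the substitution x → x - 23). Hence m_α(x) = x^3 - 69x^2 + 1587x - 13279.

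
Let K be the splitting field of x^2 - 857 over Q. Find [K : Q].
[K : Q] = 2

f(x) = x^2 - 857 factors as (x - √857)(x + √857). The splitting field is K = Q(√857). Since 857 is squarefree and > 1, it is not a perfect square, so x^2 - 857 is irreducible over Q and [Q(√857) : Q] = 2. Hence [K : Q] = 2.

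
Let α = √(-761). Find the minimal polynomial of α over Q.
m_α(x) = x^2 + 761

α satisfies α^2 + 761 = 0, so x^2 + 761 annihilates α. Since d = -761 is squarefree and ≠ 1, it is not a perfect square in Q, so x^2 + 761 has no rational root and is therefore irreducible over Q (a degree-2 polynomial over a field is irreducible iff it has no root). Hence m_α(x) = x^2 + 761.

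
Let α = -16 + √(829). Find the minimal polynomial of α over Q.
m_α(x) = x^2 + 32x - 573

From α + 16 = √(829), squaring gives (α + 16)^2 = 829, i.e. α^2 + 32α + 256 = 829, so α^2 + 32α - 573 = 0. The discriminant of x^2 + 32x - 573 is (32)^2 - 4·(-573) = 1024 + 2292 = 3316, and 4·(829) is not a perfect square in Q since 829 is squarefree and ≠ 1. Hence x^2 + 32x - 573 is irreducible over Q and is the minimal polynomial of α.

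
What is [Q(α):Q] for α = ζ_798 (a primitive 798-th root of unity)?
[Q(α):Q] = 216

The minimal polynomial of ζ_798 over Q is the 798-th cyclotomic polynomial Φ_798(x), which is irreducible over Q and has degree φ(798) = 216. Hence [Q(α):Q] = φ(798) = 216.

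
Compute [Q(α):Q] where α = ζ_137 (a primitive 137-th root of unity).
[Q(α):Q] = 136

The minimal polynomial of ζ_137 over Q is the 137-th cyclotomic polynomial Φ_137(x), which is irreducible over Q and has degree φ(137) = 136. Hence [Q(α):Q] = φ(137) = 136.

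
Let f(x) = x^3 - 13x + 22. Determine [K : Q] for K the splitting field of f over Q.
[K : Q] = 6

By the rational root test, any rational root of the monic integer polynomial f(x) = x^3 - 13x + 22 must be an integer dividing the constant term 22, i.e. one of ±{1, 2, 11, 22}. Evaluating: f(1) = 10, f(-1) = 34, f(2) = 4, f(-2) = 40, f(11) = 1210, f(-11) = -1166, f(22) = 10384, f(-22) = -10340; none is 0, so f has no rational root and is therefore irreducible over Q (a cubic with no linear factor over a field is irreducible). For an irreducible cubic, the Galois group is A_3 or S_3 according as the discriminant disc(f) = -4a^3 - 27b^2 = -4·(-13)^3 - 27·(22)^2 = -4280 is or is not a square in Q. Here disc(f) = -4280 is not a perfect square in Q, so the Galois group of f over Q is not contained in A_3 and must be all of S_3. The splitting field has degree |S_3| = 6 over Q, so [K : Q] = 6.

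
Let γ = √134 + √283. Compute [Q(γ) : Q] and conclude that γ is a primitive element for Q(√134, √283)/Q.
[Q(γ) : Q] = 4 (equivalently, Q(γ) = Q(√134, √283))

Obviously Q(γ) ⊆ Q(√134, √283), and [Q(√134, √283):Q] = 4 (since 134, 283 are distinct squarefree integers > 1 with 37922 not a perfect square). To show equality we compute the minimal polynomial of γ. From γ = √134 + √283: γ^2 = 134 + 2√(37922) + 283 = 417 + 2√(37922), so γ^2 - 417 = 2√(37922); squaring, (γ^2 - 417)^2 = 4·37922, i.e. γ^4 - 834γ^2 + 173889 - 151688 = 0, i.e. γ^4 - 834γ^2 + 22201 = 0. So γ is a root of x^4 - 834x^2 + 22201. This polynomial is irreducible over Q: it has no rational root (each ±√134 ± √283 is irrational), and any factorization into two quadratics over Q would force √(37922) ∈ Q (pairing opposite roots) or √134, √283 ∈ Q (other pairings), all impossible. Hence [Q(γ):Q] = 4 = [Q(√134, √283):Q], so Q(γ) = Q(√134, √283).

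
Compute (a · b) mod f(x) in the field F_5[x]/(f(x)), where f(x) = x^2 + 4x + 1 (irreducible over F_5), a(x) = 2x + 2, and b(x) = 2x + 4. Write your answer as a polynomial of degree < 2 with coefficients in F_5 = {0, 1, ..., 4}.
a · b ≡ x + 4 (mod f(x))

Multiply in F_5[x]: a(x)·b(x) = (2x + 2)·(2x + 4) = 4x^2 + 2x + 3. This has degree ≥ 2, so divide by f(x) over F_5: 4x^2 + 2x + 3 = (4)·(x^2 + 4x + 1) + (x + 4). Hence a·b ≡ x + 4 (mod f). (F_5[x]/(f) is a field with 5^2 = 25 elements since f is irreducible of degree 2.)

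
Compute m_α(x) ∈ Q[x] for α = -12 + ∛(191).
m_α(x) = x^3 + 36x^2 + 432x + 1537

Set β = α + 12 = ∛(191), so β^3 = 191. Then (α + 12)^3 - 191 = 0, i.e. α is a root of g(x) = (x + 12)^3 - 191 = x^3 + 36x^2 + 432x + 1537. Since g(x) = h(x + 12) where h(x) = x^3 - 191, and h is irreducible over Q (because 191 is not a perfect cube, so h has no rational root, and a monic cubic with no rational root is irreducible), g is also irreducible (irreducibility is preserved under the substitution x → x + 12). Hence m_α(x) = x^3 + 36x^2 + 432x + 1537.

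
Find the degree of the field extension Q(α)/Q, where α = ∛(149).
[Q(α):Q] = 3

The minimal polynomial of α is x^3 - 149, irreducible over Q since 149 is not a perfect cube (so x^3 - 149 has no rational root). Hence [Q(α):Q] = deg(m_α) = 3.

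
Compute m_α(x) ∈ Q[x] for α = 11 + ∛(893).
m_α(x) = x^3 - 33x^2 + 363x - 2224

Set β = α - 11 = ∛(893), so β^3 = 893. Then (α - 11)^3 - 893 = 0, i.e. α is a root of g(x) = (x - 11)^3 - 893 = x^3 - 33x^2 + 363x - 2224. Since g(x) = h(x - 11) where h(x) = x^3 - 893, and h is irreducible over Q (because 893 is not a perfect cube, so h has no rational root, and a monic cubic with no rational root is irreducible), g is also irreducible (irreducibility is preserved under the substitution x → x - 11). Hence m_α(x) = x^3 - 33x^2 + 363x - 2224.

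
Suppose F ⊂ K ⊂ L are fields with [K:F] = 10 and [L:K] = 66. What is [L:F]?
[L:F] = 660

The tower law says that for any tower of field extensions F ⊂ K ⊂ L with finite degrees, [L:F] = [L:K] · [K:F]. Here this gives [L:F] = 66 · 10 = 660.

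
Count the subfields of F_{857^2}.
F_{857^2} has 2 subfields

The subfields of F_{p^n} are exactly the fields F_{p^d} for d | n (each is the fixed field of the unique index-d subgroup of Gal(F_{p^n}/F_p) ≅ Z/nZ). The divisors of n = 2 are {1, 2}, giving 2 subfields: F_{857^1}, F_{857^2}.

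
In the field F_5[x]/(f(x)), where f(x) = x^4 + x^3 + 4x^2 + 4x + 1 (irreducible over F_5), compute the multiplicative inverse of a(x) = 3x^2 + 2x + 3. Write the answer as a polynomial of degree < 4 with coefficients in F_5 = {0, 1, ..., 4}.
a(x)^(-1) ≡ 2x^3 + x^2 + 4x + 4 (mod f(x))

Since f is irreducible over F_5, F_5[x]/(f) is a field and a(x) ≠ 0 has an inverse. Apply the extended Euclidean algorithm to f(x) and a(x) in F_5[x]: f(x) = (2x^2 + 4x)·a(x) + (2x + 1);  a(x) = (4x + 4)·(2x + 1) + (4). The last nonzero remainder is the constant 4 = gcd(f, a) in F_5. Back-substituting through the division chain expresses 4 = s(x)·a(x) + t(x)·f(x) with s(x) ≡ 3x^3 + 4x^2 + x + 1 (mod f), so (3x^3 + 4x^2 + x + 1)·a(x) ≡ 4 (mod f). Multiplying by 4^(-1) ≡ 4 in F_5 gives a(x)^(-1) ≡ 4·(3x^3 + 4x^2 + x + 1) ≡ 2x^3 + x^2 + 4x + 4 (mod f). Check: (3x^2 + 2x + 3)·(2x^3 + x^2 + 4x + 4) = x^5 + 2x^4 + 3x^2 + 2 ≡ 1 (mod x^4 + x^3 + 4x^2 + 4x + 1).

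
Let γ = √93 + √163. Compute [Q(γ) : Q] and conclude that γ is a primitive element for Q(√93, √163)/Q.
[Q(γ) : Q] = 4 (equivalently, Q(γ) = Q(√93, √163))

Obviously Q(γ) ⊆ Q(√93, √163), and [Q(√93, √163):Q] = 4 (since 93, 163 are distinct squarefree integers > 1 with 15159 not a perfect square). To show equality we compute the minimal polynomial of γ. From γ = √93 + √163: γ^2 = 93 + 2√(15159) + 163 = 256 + 2√(15159), so γ^2 - 256 = 2√(15159); squaring, (γ^2 - 256)^2 = 4·15159, i.e. γ^4 - 512γ^2 + 65536 - 60636 = 0, i.e. γ^4 - 512γ^2 + 4900 = 0. So γ is a root of x^4 - 512x^2 + 4900. This polynomial is irreducible over Q: it has no rational root (each ±√93 ± √163 is irrational), and any factorization into two quadratics over Q would force √(15159) ∈ Q (pairing opposite roots) or √93, √163 ∈ Q (other pairings), all impossible. Hence [Q(γ):Q] = 4 = [Q(√93, √163):Q], so Q(γ) = Q(√93, √163).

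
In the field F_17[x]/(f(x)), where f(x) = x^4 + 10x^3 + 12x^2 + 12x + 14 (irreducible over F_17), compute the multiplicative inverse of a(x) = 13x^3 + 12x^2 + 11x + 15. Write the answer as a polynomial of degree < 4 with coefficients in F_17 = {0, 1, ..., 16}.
a(x)^(-1) ≡ 10x^3 + 15x + 7 (mod f(x))

Since f is irreducible over F_17, F_17[x]/(f) is a field and a(x) ≠ 0 has an inverse. Apply the extended Euclidean algorithm to f(x) and a(x) in F_17[x]: f(x) = (4x + 1)·a(x) + (7x^2 + 9x + 16);  a(x) = (14x + 8)·(7x^2 + 9x + 16) + (4x + 6);  (7x^2 + 9x + 16) = (6x + 6)·(4x + 6) + (14). The last nonzero remainder is the constant 14 = gcd(f, a) in F_17. Back-substituting through the division chain expresses 14 = s(x)·a(x) + t(x)·f(x) with s(x) ≡ 4x^3 + 6x + 13 (mod f), so (4x^3 + 6x + 13)·a(x) ≡ 14 (mod f). Multiplying by 14^(-1) ≡ 11 in F_17 gives a(x)^(-1) ≡ 11·(4x^3 + 6x + 13) ≡ 10x^3 + 15x + 7 (mod f). Check: (13x^3 + 12x^2 + 11x + 15)·(10x^3 + 15x + 7) = 11x^6 + x^5 + 16x^4 + 13x^3 + 11x^2 + 13x + 3 ≡ 1 (mod x^4 + 10x^3 + 12x^2 + 12x + 14).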